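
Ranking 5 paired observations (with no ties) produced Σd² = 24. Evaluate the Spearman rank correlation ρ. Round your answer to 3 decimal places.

ρ = 1 − 6Σd² / [n(n²−1)] = 1 − 6×24 / (5×24)
  = 1 − 144/120 = 1 − 1.2000 ≈ -0.200

-0.200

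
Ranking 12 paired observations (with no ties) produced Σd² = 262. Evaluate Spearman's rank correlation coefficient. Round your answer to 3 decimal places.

0.084

ρ = 1 − 6Σd² / [n(n²−1)] = 1 − 6×262 / (12×143)
  = 1 − 1572/1716 = 1 − 0.9161 ≈ 0.084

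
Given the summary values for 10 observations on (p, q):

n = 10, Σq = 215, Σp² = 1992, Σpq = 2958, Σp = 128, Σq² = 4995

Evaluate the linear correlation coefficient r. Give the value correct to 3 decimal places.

0.568

r = (nΣpq − ΣpΣq) / √[(nΣp² − (Σp)²)(nΣq² − (Σq)²)]
Numerator: 10×2958 − 128×215 = 2060
Denominator: √[(19920 − 16384)(49950 − 46225)] = √[3536 × 3725] = 3629.2699
r = 2060 / 3629.2699 ≈ 0.568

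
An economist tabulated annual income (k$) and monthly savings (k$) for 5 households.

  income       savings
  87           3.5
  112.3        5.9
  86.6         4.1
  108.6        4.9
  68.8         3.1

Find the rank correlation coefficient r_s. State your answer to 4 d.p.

Rank income: 3, 5, 2, 4, 1
Rank savings: 2, 5, 3, 4, 1
d = rank(income) − rank(savings): 1, 0, -1, 0, 0; Σd² = 2
ρ = 1 − 6Σd² / [n(n²−1)] = 1 − 6×2 / (5×24) = 1 − 12/120 ≈ 0.9000

0.9000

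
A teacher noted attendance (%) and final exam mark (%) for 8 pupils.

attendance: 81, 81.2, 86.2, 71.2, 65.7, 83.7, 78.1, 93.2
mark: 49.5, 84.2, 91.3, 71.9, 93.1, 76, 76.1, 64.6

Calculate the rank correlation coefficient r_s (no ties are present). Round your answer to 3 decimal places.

Rank attendance: 4, 5, 7, 2, 1, 6, 3, 8
Rank mark: 1, 6, 7, 3, 8, 4, 5, 2
d = rank(attendance) − rank(mark): 3, -1, 0, -1, -7, 2, -2, 6; Σd² = 104
ρ = 1 − 6Σd² / [n(n²−1)] = 1 − 6×104 / (8×63) = 1 − 624/504 ≈ -0.238

-0.238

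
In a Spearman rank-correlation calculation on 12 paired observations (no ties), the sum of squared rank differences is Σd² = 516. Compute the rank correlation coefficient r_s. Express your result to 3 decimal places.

ρ = 1 − 6Σd² / [n(n²−1)] = 1 − 6×516 / (12×143)
  = 1 − 3096/1716 = 1 − 1.8042 ≈ -0.804

-0.804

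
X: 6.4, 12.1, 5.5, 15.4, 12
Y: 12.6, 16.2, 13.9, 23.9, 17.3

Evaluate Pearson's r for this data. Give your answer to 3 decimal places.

0.900

n = 5, ΣX = 51.4, ΣY = 83.9, ΣX² = 598.78, ΣY² = 1484.91, ΣXY = 928.77
nΣXY − ΣXΣY = 4643.85 − 4312.46 = 331.39
nΣX² − (ΣX)² = 2993.9 − 2641.96 = 351.94; nΣY² − (ΣY)² = 7424.55 − 7039.21 = 385.34
r = 331.39 / √(351.94 × 385.34) = 331.39 / 368.2615 ≈ 0.900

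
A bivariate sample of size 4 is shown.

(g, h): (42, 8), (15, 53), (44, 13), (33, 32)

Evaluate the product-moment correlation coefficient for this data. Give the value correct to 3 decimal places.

n = 4, Σg = 134, Σh = 106, Σg² = 5014, Σh² = 4066, Σgh = 2759
nΣgh − ΣgΣh = 11036 − 14204 = -3168
nΣg² − (Σg)² = 20056 − 17956 = 2100; nΣh² − (Σh)² = 16264 − 11236 = 5028
r = -3168 / √(2100 × 5028) = -3168 / 3249.4307 ≈ -0.975

-0.975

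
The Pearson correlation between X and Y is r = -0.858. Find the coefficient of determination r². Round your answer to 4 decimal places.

r² = (-0.858)² = 0.7362

0.7362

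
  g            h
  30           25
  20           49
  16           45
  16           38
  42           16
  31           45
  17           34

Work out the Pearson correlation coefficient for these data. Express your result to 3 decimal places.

-0.681

n = 7, Σg = 172, Σh = 252, Σg² = 4826, Σh² = 9932, Σgh = 5703
nΣgh − ΣgΣh = 39921 − 43344 = -3423
nΣg² − (Σg)² = 33782 − 29584 = 4198; nΣh² − (Σh)² = 69524 − 63504 = 6020
r = -3423 / √(4198 × 6020) = -3423 / 5027.1224 ≈ -0.681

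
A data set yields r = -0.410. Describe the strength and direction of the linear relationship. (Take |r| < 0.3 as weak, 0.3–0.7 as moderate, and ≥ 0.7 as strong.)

r = -0.410 < 0 so the relationship is negative.
|r| = 0.410, which falls in the moderate range.

moderate negative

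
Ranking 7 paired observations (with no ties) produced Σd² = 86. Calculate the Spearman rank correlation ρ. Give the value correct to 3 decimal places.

ρ = 1 − 6Σd² / [n(n²−1)] = 1 − 6×86 / (7×48)
  = 1 − 516/336 = 1 − 1.5357 ≈ -0.536

-0.536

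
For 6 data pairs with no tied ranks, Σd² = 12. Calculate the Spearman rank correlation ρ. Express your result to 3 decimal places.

ρ = 1 − 6Σd² / [n(n²−1)] = 1 − 6×12 / (6×35)
  = 1 − 72/210 = 1 − 0.3429 ≈ 0.657

0.657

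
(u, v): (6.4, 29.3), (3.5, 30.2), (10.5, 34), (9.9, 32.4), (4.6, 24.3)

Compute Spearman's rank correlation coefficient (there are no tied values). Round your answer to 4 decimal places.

Rank u: 3, 1, 5, 4, 2
Rank v: 2, 3, 5, 4, 1
d = rank(u) − rank(v): 1, -2, 0, 0, 1; Σd² = 6
ρ = 1 − 6Σd² / [n(n²−1)] = 1 − 6×6 / (5×24) = 1 − 36/120 ≈ 0.7000

0.7000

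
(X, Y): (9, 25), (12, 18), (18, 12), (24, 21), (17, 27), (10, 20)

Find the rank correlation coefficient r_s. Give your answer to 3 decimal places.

Rank X: 1, 3, 5, 6, 4, 2
Rank Y: 5, 2, 1, 4, 6, 3
d = rank(X) − rank(Y): -4, 1, 4, 2, -2, -1; Σd² = 42
ρ = 1 − 6Σd² / [n(n²−1)] = 1 − 6×42 / (6×35) = 1 − 252/210 ≈ -0.200

-0.200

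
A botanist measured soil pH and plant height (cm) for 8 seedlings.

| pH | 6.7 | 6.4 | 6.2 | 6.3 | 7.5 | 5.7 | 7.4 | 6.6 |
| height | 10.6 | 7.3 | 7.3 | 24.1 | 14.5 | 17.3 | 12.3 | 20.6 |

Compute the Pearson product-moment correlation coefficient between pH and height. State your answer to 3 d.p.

-0.125

n = 8, Σx = 52.8, Σy = 114, Σx² = 351.04, Σy² = 1884.94, Σxy = 749.17
nΣxy − ΣxΣy = 5993.36 − 6019.2 = -25.84
nΣx² − (Σx)² = 2808.32 − 2787.84 = 20.48; nΣy² − (Σy)² = 15079.52 − 12996 = 2083.52
r = -25.84 / √(20.48 × 2083.52) = -25.84 / 206.5684 ≈ -0.125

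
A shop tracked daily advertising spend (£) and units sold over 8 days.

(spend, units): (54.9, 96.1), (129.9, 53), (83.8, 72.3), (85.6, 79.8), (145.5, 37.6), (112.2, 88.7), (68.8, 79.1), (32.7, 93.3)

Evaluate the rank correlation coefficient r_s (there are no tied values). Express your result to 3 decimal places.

Rank spend: 2, 7, 4, 5, 8, 6, 3, 1
Rank units: 8, 2, 3, 5, 1, 6, 4, 7
d = rank(spend) − rank(units): -6, 5, 1, 0, 7, 0, -1, -6; Σd² = 148
ρ = 1 − 6Σd² / [n(n²−1)] = 1 − 6×148 / (8×63) = 1 − 888/504 ≈ -0.762

-0.762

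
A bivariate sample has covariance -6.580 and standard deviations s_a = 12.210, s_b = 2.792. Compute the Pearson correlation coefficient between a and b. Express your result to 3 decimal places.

r = Cov(a,b) / (s_a · s_b) = -6.580 / (12.210 × 2.792)
  = -6.580 / 34.0903 ≈ -0.193

-0.193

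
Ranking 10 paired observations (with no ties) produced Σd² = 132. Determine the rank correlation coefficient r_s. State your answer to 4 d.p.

0.2000

ρ = 1 − 6Σd² / [n(n²−1)] = 1 − 6×132 / (10×99)
  = 1 − 792/990 = 1 − 0.80000 ≈ 0.2000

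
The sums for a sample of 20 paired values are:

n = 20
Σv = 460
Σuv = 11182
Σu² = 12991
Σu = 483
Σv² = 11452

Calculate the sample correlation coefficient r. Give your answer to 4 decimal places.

r = (nΣuv − ΣuΣv) / √[(nΣu² − (Σu)²)(nΣv² − (Σv)²)]
Numerator: 20×11182 − 483×460 = 1460
Denominator: √[(259820 − 233289)(229040 − 211600)] = √[26531 × 17440] = 21510.4774
r = 1460 / 21510.4774 ≈ 0.0679

0.0679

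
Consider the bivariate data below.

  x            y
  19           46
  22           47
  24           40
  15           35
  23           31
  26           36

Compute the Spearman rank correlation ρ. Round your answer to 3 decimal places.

-0.086

Rank x: 2, 3, 5, 1, 4, 6
Rank y: 5, 6, 4, 2, 1, 3
d = rank(x) − rank(y): -3, -3, 1, -1, 3, 3; Σd² = 38
ρ = 1 − 6Σd² / [n(n²−1)] = 1 − 6×38 / (6×35) = 1 − 228/210 ≈ -0.086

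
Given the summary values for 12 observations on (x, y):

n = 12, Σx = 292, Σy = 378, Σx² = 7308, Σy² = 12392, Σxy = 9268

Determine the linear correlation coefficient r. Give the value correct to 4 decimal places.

0.2233

r = (nΣxy − ΣxΣy) / √[(nΣx² − (Σx)²)(nΣy² − (Σy)²)]
Numerator: 12×9268 − 292×378 = 840
Denominator: √[(87696 − 85264)(148704 − 142884)] = √[2432 × 5820] = 3762.2121
r = 840 / 3762.2121 ≈ 0.2233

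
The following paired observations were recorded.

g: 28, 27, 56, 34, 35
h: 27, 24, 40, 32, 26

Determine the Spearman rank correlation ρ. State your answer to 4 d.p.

Rank g: 2, 1, 5, 3, 4
Rank h: 3, 1, 5, 4, 2
d = rank(g) − rank(h): -1, 0, 0, -1, 2; Σd² = 6
ρ = 1 − 6Σd² / [n(n²−1)] = 1 − 6×6 / (5×24) = 1 − 36/120 ≈ 0.7000

0.7000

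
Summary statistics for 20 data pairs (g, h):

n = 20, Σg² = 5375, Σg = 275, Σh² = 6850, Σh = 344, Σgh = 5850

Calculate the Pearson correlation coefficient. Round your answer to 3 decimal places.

r = (nΣgh − ΣgΣh) / √[(nΣg² − (Σg)²)(nΣh² − (Σh)²)]
Numerator: 20×5850 − 275×344 = 22400
Denominator: √[(107500 − 75625)(137000 − 118336)] = √[31875 × 18664] = 24390.8794
r = 22400 / 24390.8794 ≈ 0.918

0.918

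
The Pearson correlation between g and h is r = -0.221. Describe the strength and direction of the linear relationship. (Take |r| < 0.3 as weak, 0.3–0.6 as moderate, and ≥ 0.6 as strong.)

r = -0.221 < 0 so the relationship is negative.
|r| = 0.221, which falls in the weak range.

weak negative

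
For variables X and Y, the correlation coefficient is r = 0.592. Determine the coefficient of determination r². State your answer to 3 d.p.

0.350

r² = (0.592)² = 0.350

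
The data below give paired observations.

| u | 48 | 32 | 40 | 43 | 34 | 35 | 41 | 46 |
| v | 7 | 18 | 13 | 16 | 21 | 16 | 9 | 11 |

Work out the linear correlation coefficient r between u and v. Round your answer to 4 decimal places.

n = 8, Σu = 319, Σv = 111, Σu² = 12955, Σv² = 1697, Σuv = 4269
nΣuv − ΣuΣv = 34152 − 35409 = -1257
nΣu² − (Σu)² = 103640 − 101761 = 1879; nΣv² − (Σv)² = 13576 − 12321 = 1255
r = -1257 / √(1879 × 1255) = -1257 / 1535.6253 ≈ -0.8186

-0.8186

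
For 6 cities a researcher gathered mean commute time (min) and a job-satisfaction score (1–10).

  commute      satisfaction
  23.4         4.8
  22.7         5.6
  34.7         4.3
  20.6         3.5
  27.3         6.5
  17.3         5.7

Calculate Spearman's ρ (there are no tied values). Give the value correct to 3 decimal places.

Rank commute: 4, 3, 6, 2, 5, 1
Rank satisfaction: 3, 4, 2, 1, 6, 5
d = rank(commute) − rank(satisfaction): 1, -1, 4, 1, -1, -4; Σd² = 36
ρ = 1 − 6Σd² / [n(n²−1)] = 1 − 6×36 / (6×35) = 1 − 216/210 ≈ -0.029

-0.029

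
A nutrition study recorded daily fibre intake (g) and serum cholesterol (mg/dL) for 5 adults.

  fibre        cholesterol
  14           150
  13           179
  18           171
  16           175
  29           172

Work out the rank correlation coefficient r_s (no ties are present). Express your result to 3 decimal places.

-0.300

Rank fibre: 2, 1, 4, 3, 5
Rank cholesterol: 1, 5, 2, 4, 3
d = rank(fibre) − rank(cholesterol): 1, -4, 2, -1, 2; Σd² = 26
ρ = 1 − 6Σd² / [n(n²−1)] = 1 − 6×26 / (5×24) = 1 − 156/120 ≈ -0.300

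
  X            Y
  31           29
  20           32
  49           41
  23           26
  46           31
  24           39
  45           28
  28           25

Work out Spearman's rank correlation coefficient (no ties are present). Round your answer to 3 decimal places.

0.238

Rank X: 5, 1, 8, 2, 7, 3, 6, 4
Rank Y: 4, 6, 8, 2, 5, 7, 3, 1
d = rank(X) − rank(Y): 1, -5, 0, 0, 2, -4, 3, 3; Σd² = 64
ρ = 1 − 6Σd² / [n(n²−1)] = 1 − 6×64 / (8×63) = 1 − 384/504 ≈ 0.238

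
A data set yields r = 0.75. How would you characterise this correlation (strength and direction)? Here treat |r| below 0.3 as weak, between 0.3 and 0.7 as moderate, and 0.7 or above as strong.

r = 0.75 > 0 so the relationship is positive.
|r| = 0.75, which falls in the strong range.

strong positive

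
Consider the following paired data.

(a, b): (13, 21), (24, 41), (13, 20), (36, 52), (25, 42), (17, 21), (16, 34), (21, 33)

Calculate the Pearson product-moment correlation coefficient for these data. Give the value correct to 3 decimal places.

0.926

n = 8, Σa = 165, Σb = 264, Σa² = 3821, Σb² = 9676, Σab = 6033
nΣab − ΣaΣb = 48264 − 43560 = 4704
nΣa² − (Σa)² = 30568 − 27225 = 3343; nΣb² − (Σb)² = 77408 − 69696 = 7712
r = 4704 / √(3343 × 7712) = 4704 / 5077.5207 ≈ 0.926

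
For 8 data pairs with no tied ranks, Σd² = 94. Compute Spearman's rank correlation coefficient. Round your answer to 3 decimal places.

-0.119

ρ = 1 − 6Σd² / [n(n²−1)] = 1 − 6×94 / (8×63)
  = 1 − 564/504 = 1 − 1.1190 ≈ -0.119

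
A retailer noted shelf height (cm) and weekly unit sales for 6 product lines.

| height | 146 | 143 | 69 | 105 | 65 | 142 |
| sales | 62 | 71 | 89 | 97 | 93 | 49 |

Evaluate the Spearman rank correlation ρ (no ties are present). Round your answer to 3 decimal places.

-0.657

Rank height: 6, 5, 2, 3, 1, 4
Rank sales: 2, 3, 4, 6, 5, 1
d = rank(height) − rank(sales): 4, 2, -2, -3, -4, 3; Σd² = 58
ρ = 1 − 6Σd² / [n(n²−1)] = 1 − 6×58 / (6×35) = 1 − 348/210 ≈ -0.657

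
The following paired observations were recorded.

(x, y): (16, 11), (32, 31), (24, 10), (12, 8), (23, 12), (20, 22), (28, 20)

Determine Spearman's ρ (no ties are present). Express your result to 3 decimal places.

Rank x: 2, 7, 5, 1, 4, 3, 6
Rank y: 3, 7, 2, 1, 4, 6, 5
d = rank(x) − rank(y): -1, 0, 3, 0, 0, -3, 1; Σd² = 20
ρ = 1 − 6Σd² / [n(n²−1)] = 1 − 6×20 / (7×48) = 1 − 120/336 ≈ 0.643

0.643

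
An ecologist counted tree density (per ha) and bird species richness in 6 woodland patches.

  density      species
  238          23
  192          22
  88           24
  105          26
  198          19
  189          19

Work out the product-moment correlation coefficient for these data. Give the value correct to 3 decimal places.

-0.606

n = 6, Σx = 1010, Σy = 133, Σx² = 187202, Σy² = 2987, Σxy = 21893
nΣxy − ΣxΣy = 131358 − 134330 = -2972
nΣx² − (Σx)² = 1123212 − 1020100 = 103112; nΣy² − (Σy)² = 17922 − 17689 = 233
r = -2972 / √(103112 × 233) = -2972 / 4901.5402 ≈ -0.606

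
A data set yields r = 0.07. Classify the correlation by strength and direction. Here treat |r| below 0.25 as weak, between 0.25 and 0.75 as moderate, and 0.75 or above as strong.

r = 0.07 > 0 so the relationship is positive.
|r| = 0.07, which falls in the weak range.

weak positive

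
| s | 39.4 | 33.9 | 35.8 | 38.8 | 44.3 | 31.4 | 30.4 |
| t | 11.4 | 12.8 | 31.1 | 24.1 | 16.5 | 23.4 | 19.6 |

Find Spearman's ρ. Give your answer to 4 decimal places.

-0.2500

Rank s: 6, 3, 4, 5, 7, 2, 1
Rank t: 1, 2, 7, 6, 3, 5, 4
d = rank(s) − rank(t): 5, 1, -3, -1, 4, -3, -3; Σd² = 70
ρ = 1 − 6Σd² / [n(n²−1)] = 1 − 6×70 / (7×48) = 1 − 420/336 ≈ -0.2500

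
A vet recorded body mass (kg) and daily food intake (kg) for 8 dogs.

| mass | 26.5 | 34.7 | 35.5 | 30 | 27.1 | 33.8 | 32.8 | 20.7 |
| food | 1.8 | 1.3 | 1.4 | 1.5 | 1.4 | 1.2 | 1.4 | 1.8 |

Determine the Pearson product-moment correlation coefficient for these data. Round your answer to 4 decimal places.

-0.8247

n = 8, Σx = 241.1, Σy = 11.8, Σx² = 7447.77, Σy² = 17.74, Σxy = 349.19
nΣxy − ΣxΣy = 2793.52 − 2844.98 = -51.46
nΣx² − (Σx)² = 59582.16 − 58129.21 = 1452.95; nΣy² − (Σy)² = 141.92 − 139.24 = 2.68
r = -51.46 / √(1452.95 × 2.68) = -51.46 / 62.4012 ≈ -0.8247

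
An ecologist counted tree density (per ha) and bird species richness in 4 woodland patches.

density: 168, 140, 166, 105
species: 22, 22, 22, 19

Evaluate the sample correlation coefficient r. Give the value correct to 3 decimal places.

0.901

n = 4, Σx = 579, Σy = 85, Σx² = 86405, Σy² = 1813, Σxy = 12423
nΣxy − ΣxΣy = 49692 − 49215 = 477
nΣx² − (Σx)² = 345620 − 335241 = 10379; nΣy² − (Σy)² = 7252 − 7225 = 27
r = 477 / √(10379 × 27) = 477 / 529.3704 ≈ 0.901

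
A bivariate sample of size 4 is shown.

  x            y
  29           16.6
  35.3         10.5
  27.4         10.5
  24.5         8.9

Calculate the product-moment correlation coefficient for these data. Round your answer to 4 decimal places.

0.1498

n = 4, Σx = 116.2, Σy = 46.5, Σx² = 3438.1, Σy² = 575.27, Σxy = 1357.8
nΣxy − ΣxΣy = 5431.2 − 5403.3 = 27.9
nΣx² − (Σx)² = 13752.4 − 13502.44 = 249.96; nΣy² − (Σy)² = 2301.08 − 2162.25 = 138.83
r = 27.9 / √(249.96 × 138.83) = 27.9 / 186.2846 ≈ 0.1498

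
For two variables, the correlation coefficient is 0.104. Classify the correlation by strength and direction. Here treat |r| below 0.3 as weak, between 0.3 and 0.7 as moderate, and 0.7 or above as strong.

r = 0.104 > 0 so the relationship is positive.
|r| = 0.104, which falls in the weak range.

weak positive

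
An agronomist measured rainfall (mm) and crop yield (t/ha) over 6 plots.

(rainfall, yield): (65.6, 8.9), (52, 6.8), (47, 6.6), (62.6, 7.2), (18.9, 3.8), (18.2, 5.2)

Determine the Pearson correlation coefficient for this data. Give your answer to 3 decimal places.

n = 6, Σx = 264.3, Σy = 38.5, Σx² = 13823.57, Σy² = 262.33, Σxy = 1864.82
nΣxy − ΣxΣy = 11188.92 − 10175.55 = 1013.37
nΣx² − (Σx)² = 82941.42 − 69854.49 = 13086.93; nΣy² − (Σy)² = 1573.98 − 1482.25 = 91.73
r = 1013.37 / √(13086.93 × 91.73) = 1013.37 / 1095.6569 ≈ 0.925

0.925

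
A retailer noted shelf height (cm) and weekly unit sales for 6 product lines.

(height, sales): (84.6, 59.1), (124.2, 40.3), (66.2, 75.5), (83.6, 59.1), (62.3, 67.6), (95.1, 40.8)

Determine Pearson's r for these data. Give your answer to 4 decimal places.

-0.8896

n = 6, Σx = 516, Σy = 342.4, Σx² = 46879.5, Σy² = 20544.36, Σxy = 28035.54
nΣxy − ΣxΣy = 168213.24 − 176678.4 = -8465.16
nΣx² − (Σx)² = 281277 − 266256 = 15021; nΣy² − (Σy)² = 123266.16 − 117237.76 = 6028.4
r = -8465.16 / √(15021 × 6028.4) = -8465.16 / 9515.9128 ≈ -0.8896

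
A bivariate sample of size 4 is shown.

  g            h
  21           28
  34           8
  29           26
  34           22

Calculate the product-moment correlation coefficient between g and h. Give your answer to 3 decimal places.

n = 4, Σg = 118, Σh = 84, Σg² = 3594, Σh² = 2008, Σgh = 2362
nΣgh − ΣgΣh = 9448 − 9912 = -464
nΣg² − (Σg)² = 14376 − 13924 = 452; nΣh² − (Σh)² = 8032 − 7056 = 976
r = -464 / √(452 × 976) = -464 / 664.1927 ≈ -0.699

-0.699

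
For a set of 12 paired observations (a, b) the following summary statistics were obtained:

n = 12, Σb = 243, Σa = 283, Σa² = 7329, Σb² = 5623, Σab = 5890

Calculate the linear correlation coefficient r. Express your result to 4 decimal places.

r = (nΣab − ΣaΣb) / √[(nΣa² − (Σa)²)(nΣb² − (Σb)²)]
Numerator: 12×5890 − 283×243 = 1911
Denominator: √[(87948 − 80089)(67476 − 59049)] = √[7859 × 8427] = 8138.0460
r = 1911 / 8138.0460 ≈ 0.2348

0.2348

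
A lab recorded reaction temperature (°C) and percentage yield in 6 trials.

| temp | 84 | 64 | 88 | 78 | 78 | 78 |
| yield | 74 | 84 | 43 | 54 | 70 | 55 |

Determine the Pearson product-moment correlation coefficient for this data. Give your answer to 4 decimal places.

-0.6928

n = 6, Σx = 470, Σy = 380, Σx² = 37148, Σy² = 25222, Σxy = 29338
nΣxy − ΣxΣy = 176028 − 178600 = -2572
nΣx² − (Σx)² = 222888 − 220900 = 1988; nΣy² − (Σy)² = 151332 − 144400 = 6932
r = -2572 / √(1988 × 6932) = -2572 / 3712.2521 ≈ -0.6928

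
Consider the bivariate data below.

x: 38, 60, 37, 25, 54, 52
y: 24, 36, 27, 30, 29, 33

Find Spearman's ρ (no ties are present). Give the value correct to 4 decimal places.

Rank x: 3, 6, 2, 1, 5, 4
Rank y: 1, 6, 2, 4, 3, 5
d = rank(x) − rank(y): 2, 0, 0, -3, 2, -1; Σd² = 18
ρ = 1 − 6Σd² / [n(n²−1)] = 1 − 6×18 / (6×35) = 1 − 108/210 ≈ 0.4857

0.4857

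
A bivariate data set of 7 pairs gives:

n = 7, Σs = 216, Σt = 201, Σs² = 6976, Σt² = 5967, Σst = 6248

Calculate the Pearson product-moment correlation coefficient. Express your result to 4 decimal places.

0.1855

r = (nΣst − ΣsΣt) / √[(nΣs² − (Σs)²)(nΣt² − (Σt)²)]
Numerator: 7×6248 − 216×201 = 320
Denominator: √[(48832 − 46656)(41769 − 40401)] = √[2176 × 1368] = 1725.3313
r = 320 / 1725.3313 ≈ 0.1855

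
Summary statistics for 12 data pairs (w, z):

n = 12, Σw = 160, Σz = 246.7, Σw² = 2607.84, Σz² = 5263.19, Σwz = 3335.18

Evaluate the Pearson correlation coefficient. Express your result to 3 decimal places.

0.152

r = (nΣwz − ΣwΣz) / √[(nΣw² − (Σw)²)(nΣz² − (Σz)²)]
Numerator: 12×3335.18 − 160×246.7 = 550.16
Denominator: √[(31294.08 − 25600)(63158.28 − 60860.89)] = √[5694.08 × 2297.39] = 3616.8387
r = 550.16 / 3616.8387 ≈ 0.152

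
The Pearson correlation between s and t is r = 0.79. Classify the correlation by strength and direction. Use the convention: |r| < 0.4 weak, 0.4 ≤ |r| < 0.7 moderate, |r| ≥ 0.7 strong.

strong positive

r = 0.79 > 0 so the relationship is positive.
|r| = 0.79, which falls in the strong range.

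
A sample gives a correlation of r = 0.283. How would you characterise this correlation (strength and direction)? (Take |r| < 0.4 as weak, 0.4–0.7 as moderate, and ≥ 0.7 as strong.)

r = 0.283 > 0 so the relationship is positive.
|r| = 0.283, which falls in the weak range.

weak positive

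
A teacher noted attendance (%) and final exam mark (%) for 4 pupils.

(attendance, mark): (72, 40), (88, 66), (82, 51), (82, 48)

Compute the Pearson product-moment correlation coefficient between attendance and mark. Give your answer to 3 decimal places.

n = 4, Σx = 324, Σy = 205, Σx² = 26376, Σy² = 10861, Σxy = 16806
nΣxy − ΣxΣy = 67224 − 66420 = 804
nΣx² − (Σx)² = 105504 − 104976 = 528; nΣy² − (Σy)² = 43444 − 42025 = 1419
r = 804 / √(528 × 1419) = 804 / 865.5819 ≈ 0.929

0.929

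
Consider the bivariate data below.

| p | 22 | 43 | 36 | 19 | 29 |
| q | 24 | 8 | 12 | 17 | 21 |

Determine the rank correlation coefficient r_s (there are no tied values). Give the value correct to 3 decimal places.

Rank p: 2, 5, 4, 1, 3
Rank q: 5, 1, 2, 3, 4
d = rank(p) − rank(q): -3, 4, 2, -2, -1; Σd² = 34
ρ = 1 − 6Σd² / [n(n²−1)] = 1 − 6×34 / (5×24) = 1 − 204/120 ≈ -0.700

-0.700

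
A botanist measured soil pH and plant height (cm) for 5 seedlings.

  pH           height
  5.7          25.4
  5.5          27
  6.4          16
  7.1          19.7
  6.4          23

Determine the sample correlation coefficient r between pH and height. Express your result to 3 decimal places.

-0.733

n = 5, Σx = 31.1, Σy = 111.1, Σx² = 195.07, Σy² = 2547.25, Σxy = 682.75
nΣxy − ΣxΣy = 3413.75 − 3455.21 = -41.46
nΣx² − (Σx)² = 975.35 − 967.21 = 8.14; nΣy² − (Σy)² = 12736.25 − 12343.21 = 393.04
r = -41.46 / √(8.14 × 393.04) = -41.46 / 56.5628 ≈ -0.733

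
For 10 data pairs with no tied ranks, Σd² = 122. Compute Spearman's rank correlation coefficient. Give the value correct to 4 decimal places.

ρ = 1 − 6Σd² / [n(n²−1)] = 1 − 6×122 / (10×99)
  = 1 − 732/990 = 1 − 0.73939 ≈ 0.2606

0.2606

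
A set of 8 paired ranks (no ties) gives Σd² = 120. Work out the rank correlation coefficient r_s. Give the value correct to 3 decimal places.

-0.429

ρ = 1 − 6Σd² / [n(n²−1)] = 1 − 6×120 / (8×63)
  = 1 − 720/504 = 1 − 1.4286 ≈ -0.429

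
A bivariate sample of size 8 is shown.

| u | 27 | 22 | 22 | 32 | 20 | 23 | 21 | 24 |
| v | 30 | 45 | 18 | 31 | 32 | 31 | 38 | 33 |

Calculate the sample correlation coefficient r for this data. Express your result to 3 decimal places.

-0.138

n = 8, Σu = 191, Σv = 258, Σu² = 4667, Σv² = 8728, Σuv = 6131
nΣuv − ΣuΣv = 49048 − 49278 = -230
nΣu² − (Σu)² = 37336 − 36481 = 855; nΣv² − (Σv)² = 69824 − 66564 = 3260
r = -230 / √(855 × 3260) = -230 / 1669.5209 ≈ -0.138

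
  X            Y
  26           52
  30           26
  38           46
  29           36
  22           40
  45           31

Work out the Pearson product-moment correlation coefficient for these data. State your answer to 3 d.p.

n = 6, ΣX = 190, ΣY = 231, ΣX² = 6370, ΣY² = 9353, ΣXY = 7199
nΣXY − ΣXΣY = 43194 − 43890 = -696
nΣX² − (ΣX)² = 38220 − 36100 = 2120; nΣY² − (ΣY)² = 56118 − 53361 = 2757
r = -696 / √(2120 × 2757) = -696 / 2417.6104 ≈ -0.288

-0.288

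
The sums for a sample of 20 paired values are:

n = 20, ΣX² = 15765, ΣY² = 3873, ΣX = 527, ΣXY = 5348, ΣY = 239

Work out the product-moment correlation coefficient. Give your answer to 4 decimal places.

-0.6871

r = (nΣXY − ΣXΣY) / √[(nΣX² − (ΣX)²)(nΣY² − (ΣY)²)]
Numerator: 20×5348 − 527×239 = -18993
Denominator: √[(315300 − 277729)(77460 − 57121)] = √[37571 × 20339] = 27643.3820
r = -18993 / 27643.3820 ≈ -0.6871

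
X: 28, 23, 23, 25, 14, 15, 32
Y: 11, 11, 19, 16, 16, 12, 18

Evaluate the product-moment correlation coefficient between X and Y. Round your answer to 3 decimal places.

0.181

n = 7, ΣX = 160, ΣY = 103, ΣX² = 3912, ΣY² = 1583, ΣXY = 2378
nΣXY − ΣXΣY = 16646 − 16480 = 166
nΣX² − (ΣX)² = 27384 − 25600 = 1784; nΣY² − (ΣY)² = 11081 − 10609 = 472
r = 166 / √(1784 × 472) = 166 / 917.6317 ≈ 0.181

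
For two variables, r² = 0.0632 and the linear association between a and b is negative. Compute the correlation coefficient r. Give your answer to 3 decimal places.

-0.251

|r| = √0.0632 = 0.251
The association is negative, so r = −0.251.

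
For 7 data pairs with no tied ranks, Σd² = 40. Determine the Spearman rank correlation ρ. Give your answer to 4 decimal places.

0.2857

ρ = 1 − 6Σd² / [n(n²−1)] = 1 − 6×40 / (7×48)
  = 1 − 240/336 = 1 − 0.71429 ≈ 0.2857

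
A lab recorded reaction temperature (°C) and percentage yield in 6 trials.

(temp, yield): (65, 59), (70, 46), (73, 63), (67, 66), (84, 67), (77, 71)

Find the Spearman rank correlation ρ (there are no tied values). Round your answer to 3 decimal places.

Rank temp: 1, 3, 4, 2, 6, 5
Rank yield: 2, 1, 3, 4, 5, 6
d = rank(temp) − rank(yield): -1, 2, 1, -2, 1, -1; Σd² = 12
ρ = 1 − 6Σd² / [n(n²−1)] = 1 − 6×12 / (6×35) = 1 − 72/210 ≈ 0.657

0.657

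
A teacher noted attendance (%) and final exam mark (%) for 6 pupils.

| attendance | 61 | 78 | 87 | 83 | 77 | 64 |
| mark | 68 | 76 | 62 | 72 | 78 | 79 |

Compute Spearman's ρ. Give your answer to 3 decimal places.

Rank attendance: 1, 4, 6, 5, 3, 2
Rank mark: 2, 4, 1, 3, 5, 6
d = rank(attendance) − rank(mark): -1, 0, 5, 2, -2, -4; Σd² = 50
ρ = 1 − 6Σd² / [n(n²−1)] = 1 − 6×50 / (6×35) = 1 − 300/210 ≈ -0.429

-0.429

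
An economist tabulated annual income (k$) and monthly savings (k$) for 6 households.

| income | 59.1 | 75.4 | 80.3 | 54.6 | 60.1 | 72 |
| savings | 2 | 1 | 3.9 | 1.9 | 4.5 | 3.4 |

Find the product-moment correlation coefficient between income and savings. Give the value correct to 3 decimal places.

0.118

n = 6, Σx = 401.5, Σy = 16.7, Σx² = 27403.23, Σy² = 55.63, Σxy = 1125.76
nΣxy − ΣxΣy = 6754.56 − 6705.05 = 49.51
nΣx² − (Σx)² = 164419.38 − 161202.25 = 3217.13; nΣy² − (Σy)² = 333.78 − 278.89 = 54.89
r = 49.51 / √(3217.13 × 54.89) = 49.51 / 420.2241 ≈ 0.118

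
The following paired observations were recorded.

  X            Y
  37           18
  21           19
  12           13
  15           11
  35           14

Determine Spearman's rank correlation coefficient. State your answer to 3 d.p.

Rank X: 5, 3, 1, 2, 4
Rank Y: 4, 5, 2, 1, 3
d = rank(X) − rank(Y): 1, -2, -1, 1, 1; Σd² = 8
ρ = 1 − 6Σd² / [n(n²−1)] = 1 − 6×8 / (5×24) = 1 − 48/120 ≈ 0.600

0.600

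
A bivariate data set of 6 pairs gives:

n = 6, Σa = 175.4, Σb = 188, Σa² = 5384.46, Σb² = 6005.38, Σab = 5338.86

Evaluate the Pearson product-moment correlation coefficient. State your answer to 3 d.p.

-0.915

r = (nΣab − ΣaΣb) / √[(nΣa² − (Σa)²)(nΣb² − (Σb)²)]
Numerator: 6×5338.86 − 175.4×188 = -942.04
Denominator: √[(32306.76 − 30765.16)(36032.28 − 35344)] = √[1541.6 × 688.28] = 1030.0740
r = -942.04 / 1030.0740 ≈ -0.915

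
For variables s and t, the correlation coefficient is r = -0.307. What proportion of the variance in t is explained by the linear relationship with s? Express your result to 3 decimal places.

r² = (-0.307)² = 0.094

0.094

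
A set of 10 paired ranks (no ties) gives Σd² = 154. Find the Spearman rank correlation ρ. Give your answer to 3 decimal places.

0.067

ρ = 1 − 6Σd² / [n(n²−1)] = 1 − 6×154 / (10×99)
  = 1 − 924/990 = 1 − 0.9333 ≈ 0.067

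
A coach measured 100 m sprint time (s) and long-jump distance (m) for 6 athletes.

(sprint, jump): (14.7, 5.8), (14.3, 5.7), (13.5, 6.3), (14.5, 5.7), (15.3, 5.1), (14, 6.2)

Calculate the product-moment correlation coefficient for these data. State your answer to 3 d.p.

n = 6, Σx = 86.3, Σy = 34.8, Σx² = 1243.17, Σy² = 202.76, Σxy = 499.3
nΣxy − ΣxΣy = 2995.8 − 3003.24 = -7.44
nΣx² − (Σx)² = 7459.02 − 7447.69 = 11.33; nΣy² − (Σy)² = 1216.56 − 1211.04 = 5.52
r = -7.44 / √(11.33 × 5.52) = -7.44 / 7.9083 ≈ -0.941

-0.941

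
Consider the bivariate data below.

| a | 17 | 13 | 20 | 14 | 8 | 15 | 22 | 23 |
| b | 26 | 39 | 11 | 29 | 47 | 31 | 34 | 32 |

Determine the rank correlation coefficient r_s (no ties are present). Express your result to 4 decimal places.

-0.4048

Rank a: 5, 2, 6, 3, 1, 4, 7, 8
Rank b: 2, 7, 1, 3, 8, 4, 6, 5
d = rank(a) − rank(b): 3, -5, 5, 0, -7, 0, 1, 3; Σd² = 118
ρ = 1 − 6Σd² / [n(n²−1)] = 1 − 6×118 / (8×63) = 1 − 708/504 ≈ -0.4048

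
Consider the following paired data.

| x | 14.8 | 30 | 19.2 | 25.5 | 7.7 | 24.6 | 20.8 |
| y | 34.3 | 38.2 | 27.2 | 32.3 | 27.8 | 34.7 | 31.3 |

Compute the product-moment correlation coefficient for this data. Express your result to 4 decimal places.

0.6800

n = 7, Σx = 142.6, Σy = 225.8, Σx² = 3235.02, Σy² = 7375.48, Σxy = 4718.25
nΣxy − ΣxΣy = 33027.75 − 32199.08 = 828.67
nΣx² − (Σx)² = 22645.14 − 20334.76 = 2310.38; nΣy² − (Σy)² = 51628.36 − 50985.64 = 642.72
r = 828.67 / √(2310.38 × 642.72) = 828.67 / 1218.5760 ≈ 0.6800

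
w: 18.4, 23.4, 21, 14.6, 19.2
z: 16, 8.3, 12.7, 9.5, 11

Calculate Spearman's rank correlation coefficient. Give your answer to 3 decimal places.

-0.300

Rank w: 2, 5, 4, 1, 3
Rank z: 5, 1, 4, 2, 3
d = rank(w) − rank(z): -3, 4, 0, -1, 0; Σd² = 26
ρ = 1 − 6Σd² / [n(n²−1)] = 1 − 6×26 / (5×24) = 1 − 156/120 ≈ -0.300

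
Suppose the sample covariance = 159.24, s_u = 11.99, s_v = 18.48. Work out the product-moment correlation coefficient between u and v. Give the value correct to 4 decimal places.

0.7187

r = Cov(u,v) / (s_u · s_v) = 159.24 / (11.99 × 18.48)
  = 159.24 / 221.5752 ≈ 0.7187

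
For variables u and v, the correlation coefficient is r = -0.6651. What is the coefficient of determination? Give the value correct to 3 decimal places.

r² = (-0.6651)² = 0.442

0.442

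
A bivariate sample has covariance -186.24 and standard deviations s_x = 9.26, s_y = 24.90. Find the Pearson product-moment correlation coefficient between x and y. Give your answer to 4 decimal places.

-0.8077

r = Cov(x,y) / (s_x · s_y) = -186.24 / (9.26 × 24.90)
  = -186.24 / 230.5740 ≈ -0.8077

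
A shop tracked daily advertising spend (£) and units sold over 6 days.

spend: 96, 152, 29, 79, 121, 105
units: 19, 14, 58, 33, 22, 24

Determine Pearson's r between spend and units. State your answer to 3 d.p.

n = 6, Σx = 582, Σy = 170, Σx² = 65068, Σy² = 6070, Σxy = 13423
nΣxy − ΣxΣy = 80538 − 98940 = -18402
nΣx² − (Σx)² = 390408 − 338724 = 51684; nΣy² − (Σy)² = 36420 − 28900 = 7520
r = -18402 / √(51684 × 7520) = -18402 / 19714.5550 ≈ -0.933

-0.933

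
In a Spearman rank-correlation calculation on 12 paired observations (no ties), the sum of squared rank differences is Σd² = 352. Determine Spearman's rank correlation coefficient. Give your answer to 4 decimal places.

ρ = 1 − 6Σd² / [n(n²−1)] = 1 − 6×352 / (12×143)
  = 1 − 2112/1716 = 1 − 1.23077 ≈ -0.2308

-0.2308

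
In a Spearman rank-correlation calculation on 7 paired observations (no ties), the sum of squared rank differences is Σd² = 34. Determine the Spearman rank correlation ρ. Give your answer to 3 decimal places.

ρ = 1 − 6Σd² / [n(n²−1)] = 1 − 6×34 / (7×48)
  = 1 − 204/336 = 1 − 0.6071 ≈ 0.393

0.393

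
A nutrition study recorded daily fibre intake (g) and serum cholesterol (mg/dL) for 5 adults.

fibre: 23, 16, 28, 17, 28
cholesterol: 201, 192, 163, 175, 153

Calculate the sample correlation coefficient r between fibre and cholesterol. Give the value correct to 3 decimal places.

n = 5, Σx = 112, Σy = 884, Σx² = 2642, Σy² = 157868, Σxy = 19518
nΣxy − ΣxΣy = 97590 − 99008 = -1418
nΣx² − (Σx)² = 13210 − 12544 = 666; nΣy² − (Σy)² = 789340 − 781456 = 7884
r = -1418 / √(666 × 7884) = -1418 / 2291.4502 ≈ -0.619

-0.619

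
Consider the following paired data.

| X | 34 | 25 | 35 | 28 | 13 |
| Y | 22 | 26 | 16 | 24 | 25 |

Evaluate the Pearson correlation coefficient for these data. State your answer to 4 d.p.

n = 5, ΣX = 135, ΣY = 113, ΣX² = 3959, ΣY² = 2617, ΣXY = 2955
nΣXY − ΣXΣY = 14775 − 15255 = -480
nΣX² − (ΣX)² = 19795 − 18225 = 1570; nΣY² − (ΣY)² = 13085 − 12769 = 316
r = -480 / √(1570 × 316) = -480 / 704.3579 ≈ -0.6815

-0.6815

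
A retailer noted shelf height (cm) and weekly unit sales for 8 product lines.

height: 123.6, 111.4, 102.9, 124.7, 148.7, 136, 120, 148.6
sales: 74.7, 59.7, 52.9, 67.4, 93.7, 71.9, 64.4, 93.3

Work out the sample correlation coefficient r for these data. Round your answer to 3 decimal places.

0.959

n = 8, Σx = 1015.9, Σy = 578, Σx² = 130915.07, Σy² = 43286.9, Σxy = 75035.66
nΣxy − ΣxΣy = 600285.28 − 587190.2 = 13095.08
nΣx² − (Σx)² = 1047320.56 − 1032052.81 = 15267.75; nΣy² − (Σy)² = 346295.2 − 334084 = 12211.2
r = 13095.08 / √(15267.75 × 12211.2) = 13095.08 / 13654.2136 ≈ 0.959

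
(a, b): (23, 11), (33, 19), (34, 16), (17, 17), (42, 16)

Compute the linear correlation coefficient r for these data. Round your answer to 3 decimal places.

n = 5, Σa = 149, Σb = 79, Σa² = 4827, Σb² = 1283, Σab = 2385
nΣab − ΣaΣb = 11925 − 11771 = 154
nΣa² − (Σa)² = 24135 − 22201 = 1934; nΣb² − (Σb)² = 6415 − 6241 = 174
r = 154 / √(1934 × 174) = 154 / 580.1000 ≈ 0.265

0.265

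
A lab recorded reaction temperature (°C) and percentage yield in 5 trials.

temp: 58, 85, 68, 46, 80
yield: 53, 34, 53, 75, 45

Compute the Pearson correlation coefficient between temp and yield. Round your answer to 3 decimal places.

n = 5, Σx = 337, Σy = 260, Σx² = 23729, Σy² = 14424, Σxy = 16618
nΣxy − ΣxΣy = 83090 − 87620 = -4530
nΣx² − (Σx)² = 118645 − 113569 = 5076; nΣy² − (Σy)² = 72120 − 67600 = 4520
r = -4530 / √(5076 × 4520) = -4530 / 4789.9395 ≈ -0.946

-0.946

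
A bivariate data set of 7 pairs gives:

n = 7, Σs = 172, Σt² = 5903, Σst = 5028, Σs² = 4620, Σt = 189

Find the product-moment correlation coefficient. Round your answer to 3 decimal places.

0.684

r = (nΣst − ΣsΣt) / √[(nΣs² − (Σs)²)(nΣt² − (Σt)²)]
Numerator: 7×5028 − 172×189 = 2688
Denominator: √[(32340 − 29584)(41321 − 35721)] = √[2756 × 5600] = 3928.5621
r = 2688 / 3928.5621 ≈ 0.684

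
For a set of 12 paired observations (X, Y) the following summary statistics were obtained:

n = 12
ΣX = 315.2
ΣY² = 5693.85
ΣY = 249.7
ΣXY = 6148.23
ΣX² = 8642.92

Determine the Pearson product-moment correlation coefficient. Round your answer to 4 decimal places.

r = (nΣXY − ΣXΣY) / √[(nΣX² − (ΣX)²)(nΣY² − (ΣY)²)]
Numerator: 12×6148.23 − 315.2×249.7 = -4926.68
Denominator: √[(103715.04 − 99351.04)(68326.2 − 62350.09)] = √[4364 × 5976.11] = 5106.8331
r = -4926.68 / 5106.8331 ≈ -0.9647

-0.9647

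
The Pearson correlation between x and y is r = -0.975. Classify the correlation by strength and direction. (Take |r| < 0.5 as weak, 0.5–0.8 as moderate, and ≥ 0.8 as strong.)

r = -0.975 < 0 so the relationship is negative.
|r| = 0.975, which falls in the strong range.

strong negative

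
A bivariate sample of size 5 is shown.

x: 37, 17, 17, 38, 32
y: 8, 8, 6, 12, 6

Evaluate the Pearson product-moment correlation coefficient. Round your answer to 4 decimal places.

n = 5, Σx = 141, Σy = 40, Σx² = 4415, Σy² = 344, Σxy = 1182
nΣxy − ΣxΣy = 5910 − 5640 = 270
nΣx² − (Σx)² = 22075 − 19881 = 2194; nΣy² − (Σy)² = 1720 − 1600 = 120
r = 270 / √(2194 × 120) = 270 / 513.1082 ≈ 0.5262

0.5262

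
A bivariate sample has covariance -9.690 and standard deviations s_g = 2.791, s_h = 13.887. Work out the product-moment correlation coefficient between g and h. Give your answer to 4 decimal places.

-0.2500

r = Cov(g,h) / (s_g · s_h) = -9.690 / (2.791 × 13.887)
  = -9.690 / 38.7586 ≈ -0.2500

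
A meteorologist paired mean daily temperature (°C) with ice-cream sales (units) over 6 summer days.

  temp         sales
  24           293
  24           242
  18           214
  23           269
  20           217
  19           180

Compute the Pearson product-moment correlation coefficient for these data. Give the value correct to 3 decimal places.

n = 6, Σx = 128, Σy = 1415, Σx² = 2766, Σy² = 342059, Σxy = 30639
nΣxy − ΣxΣy = 183834 − 181120 = 2714
nΣx² − (Σx)² = 16596 − 16384 = 212; nΣy² − (Σy)² = 2052354 − 2002225 = 50129
r = 2714 / √(212 × 50129) = 2714 / 3259.9613 ≈ 0.833

0.833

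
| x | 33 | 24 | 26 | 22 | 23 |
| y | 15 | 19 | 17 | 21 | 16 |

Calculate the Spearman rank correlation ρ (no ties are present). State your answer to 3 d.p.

-0.700

Rank x: 5, 3, 4, 1, 2
Rank y: 1, 4, 3, 5, 2
d = rank(x) − rank(y): 4, -1, 1, -4, 0; Σd² = 34
ρ = 1 − 6Σd² / [n(n²−1)] = 1 − 6×34 / (5×24) = 1 − 204/120 ≈ -0.700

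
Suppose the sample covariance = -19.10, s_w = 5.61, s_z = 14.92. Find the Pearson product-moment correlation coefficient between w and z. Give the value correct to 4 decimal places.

-0.2282

r = Cov(w,z) / (s_w · s_z) = -19.10 / (5.61 × 14.92)
  = -19.10 / 83.7012 ≈ -0.2282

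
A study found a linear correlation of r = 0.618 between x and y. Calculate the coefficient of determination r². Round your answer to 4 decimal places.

0.3819

r² = (0.618)² = 0.3819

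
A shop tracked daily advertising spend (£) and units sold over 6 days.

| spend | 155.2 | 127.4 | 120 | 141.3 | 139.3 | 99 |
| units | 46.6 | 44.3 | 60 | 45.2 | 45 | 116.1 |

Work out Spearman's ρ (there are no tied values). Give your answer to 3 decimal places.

Rank spend: 6, 3, 2, 5, 4, 1
Rank units: 4, 1, 5, 3, 2, 6
d = rank(spend) − rank(units): 2, 2, -3, 2, 2, -5; Σd² = 50
ρ = 1 − 6Σd² / [n(n²−1)] = 1 − 6×50 / (6×35) = 1 − 300/210 ≈ -0.429

-0.429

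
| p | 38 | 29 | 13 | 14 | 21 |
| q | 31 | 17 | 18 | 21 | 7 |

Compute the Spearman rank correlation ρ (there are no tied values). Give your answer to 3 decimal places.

Rank p: 5, 4, 1, 2, 3
Rank q: 5, 2, 3, 4, 1
d = rank(p) − rank(q): 0, 2, -2, -2, 2; Σd² = 16
ρ = 1 − 6Σd² / [n(n²−1)] = 1 − 6×16 / (5×24) = 1 − 96/120 ≈ 0.200

0.200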